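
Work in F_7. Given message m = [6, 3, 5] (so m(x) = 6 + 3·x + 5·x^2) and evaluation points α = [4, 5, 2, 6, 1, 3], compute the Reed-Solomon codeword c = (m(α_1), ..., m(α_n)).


c = [0, 6, 4, 1, 0, 4]

Message polynomial: m(x) = 6 + 3·x + 5·x^2 (mod 7).
For each evaluation point α_i, compute m(α_i) mod 7:
  α_1 = 4: Horner steps 5 → 2 → 0, so m(4) = 0.
  α_2 = 5: Horner steps 5 → 0 → 6, so m(5) = 6.
  α_3 = 2: Horner steps 5 → 6 → 4, so m(2) = 4.
  α_4 = 6: Horner steps 5 → 5 → 1, so m(6) = 1.
  α_5 = 1: Horner steps 5 → 1 → 0, so m(1) = 0.
  α_6 = 3: Horner steps 5 → 4 → 4, so m(3) = 4.
Codeword c = [0, 6, 4, 1, 0, 4] ∈ F_7^6.


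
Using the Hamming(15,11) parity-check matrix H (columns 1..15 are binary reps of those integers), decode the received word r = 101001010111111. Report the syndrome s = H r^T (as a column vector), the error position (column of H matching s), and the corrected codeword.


s = (1, 1, 0, 1)^T, error position = 13, corrected codeword c = 101001010111011

Compute s = H r^T mod 2 one row at a time:
  s_1 = 1 + 0 + 1 + 1 + 1 + 1 + 1 + 1 = 7 ≡ 1 (mod 2).
  s_2 = 0 + 0 + 1 + 0 + 1 + 1 + 1 + 1 = 5 ≡ 1 (mod 2).
  s_3 = 0 + 1 + 1 + 0 + 1 + 1 + 1 + 1 = 6 ≡ 0 (mod 2).
  s_4 = 1 + 1 + 0 + 0 + 0 + 1 + 1 + 1 = 5 ≡ 1 (mod 2).
s = (1, 1, 0, 1)^T — this equals column 13 of H (binary 1101), so error is at position 13.
Correct: flip bit 13 of r = 101001010111111 to get c = 101001010111011.


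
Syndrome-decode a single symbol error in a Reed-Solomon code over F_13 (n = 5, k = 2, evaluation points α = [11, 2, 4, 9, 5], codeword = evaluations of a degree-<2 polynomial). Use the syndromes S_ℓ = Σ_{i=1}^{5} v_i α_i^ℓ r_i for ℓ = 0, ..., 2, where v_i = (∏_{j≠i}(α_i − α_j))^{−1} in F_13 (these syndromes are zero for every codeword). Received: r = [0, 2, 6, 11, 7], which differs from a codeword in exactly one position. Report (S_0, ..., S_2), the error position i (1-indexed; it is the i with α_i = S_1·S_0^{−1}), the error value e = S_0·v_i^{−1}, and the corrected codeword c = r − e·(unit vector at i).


S = (11, 9, 5), error at position 2, error magnitude e = 11, c = [0, 4, 6, 11, 7].

Step 1: column multipliers v_i = (∏_{j≠i}(α_i − α_j))^{−1} mod 13.
  i = 1 (α = 11): (11−2)(11−4)(11−9)(11−5) = 9·7·2·6 = 756 ≡ 2, so v_1 = 2^{−1} = 7 (mod 13).
  i = 2 (α = 2): (2−11)(2−4)(2−9)(2−5) = (−9)·(−2)·(−7)·(−3) = 378 ≡ 1, so v_2 = 1^{−1} = 1 (mod 13).
  i = 3 (α = 4): (4−11)(4−2)(4−9)(4−5) = (−7)·2·(−5)·(−1) = −70 ≡ 8, so v_3 = 8^{−1} = 5 (mod 13).
  i = 4 (α = 9): (9−11)(9−2)(9−4)(9−5) = (−2)·7·5·4 = −280 ≡ 6, so v_4 = 6^{−1} = 11 (mod 13).
  i = 5 (α = 5): (5−11)(5−2)(5−4)(5−9) = (−6)·3·1·(−4) = 72 ≡ 7, so v_5 = 7^{−1} = 2 (mod 13).
  v = [7, 1, 5, 11, 2].
Step 2: syndromes of r = [0, 2, 6, 11, 7] (all sums mod 13).
  S_0 = Σ v_i r_i = 7·0 + 1·2 + 5·6 + 11·11 + 2·7 = 167 ≡ 11.
  S_1 = Σ v_i α_i r_i = 7·11·0 + 1·2·2 + 5·4·6 + 11·9·11 + 2·5·7 = 1283 ≡ 9.
  α_i^2 mod 13 = [4, 4, 3, 3, 12].
  S_2 = Σ v_i α_i^2 r_i = 7·4·0 + 1·4·2 + 5·3·6 + 11·3·11 + 2·12·7 = 629 ≡ 5.
  S = (11, 9, 5) ≠ 0, so r is not a codeword (an error is present).
Step 3: locate the error. For a single error e at position i, S_ℓ = v_i·e·α_i^ℓ, so α_err = S_1/S_0.
  S_0^{−1} = 11^{−1} = 6 (mod 13), so α_err = 9·6 = 54 ≡ 2 = α_2. Error position i = 2.
  Consistency check: S_2/S_1 = 5·3 = 15 ≡ 2 = α_err ✓ (single-error assumption holds).
Step 4: error magnitude e = S_0/v_2 = S_0·∏_{j≠2}(α_2 − α_j) = 11·1 = 11 ≡ 11 (mod 13).
Step 5: correct position 2: c_2 = r_2 − e = 2 − 11 ≡ 4 (mod 13). Hence c = [0, 4, 6, 11, 7].
  Check: interpolating c through the α_i gives m(x) = 2 + 1·x (degree < 2) with m(α_i) = c_i for every i, so c is indeed a codeword.


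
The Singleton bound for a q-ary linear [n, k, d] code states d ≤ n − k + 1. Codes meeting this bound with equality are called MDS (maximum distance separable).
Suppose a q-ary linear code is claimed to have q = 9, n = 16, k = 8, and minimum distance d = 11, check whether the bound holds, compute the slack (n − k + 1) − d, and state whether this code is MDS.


Singleton RHS = n − k + 1 = 9, slack = -2, bound violated (no such code; not MDS).

Singleton bound: d ≤ n − k + 1.
Here n = 16, k = 8, so n − k + 1 = 9.
Given d = 11, check d ≤ 9: NO.
Slack = (n − k + 1) − d = -2.
The slack is negative: d = 11 exceeds n − k + 1 = 9 by 2, so the Singleton bound is violated and no linear [16, 8, 11]_9 code can exist. In particular it is not MDS (MDS requires d = n − k + 1 exactly).
Description: the claimed parameters are [16, 8, 11]_9; such a code would be impossible (violates the Singleton bound).


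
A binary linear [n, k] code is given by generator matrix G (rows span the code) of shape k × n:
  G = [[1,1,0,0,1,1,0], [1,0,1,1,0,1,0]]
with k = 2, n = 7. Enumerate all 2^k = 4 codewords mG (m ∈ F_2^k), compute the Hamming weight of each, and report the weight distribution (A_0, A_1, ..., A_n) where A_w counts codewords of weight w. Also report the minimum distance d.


Weight distribution: A_0 = 1, A_4 = 3. Minimum distance d = 4.

Enumerate all 2^2 = 4 messages m ∈ F_2^2.
For each, compute codeword c = mG in F_2^7, then tally its weight.
  m = 00 → c = 0000000, weight = 0.
  m = 10 → c = 1100110, weight = 4.
  m = 01 → c = 1011010, weight = 4.
  m = 11 → c = 0111100, weight = 4.
Tally weights:
  weight 0: 1 codewords.
  weight 4: 3 codewords.
Minimum distance d = smallest w > 0 with A_w > 0 = 4.
Sanity: Σ A_w = 4 = 2^2 = 4 ✓.


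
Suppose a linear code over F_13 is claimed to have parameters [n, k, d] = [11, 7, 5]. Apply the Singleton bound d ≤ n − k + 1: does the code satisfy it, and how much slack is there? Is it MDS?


Singleton RHS = n − k + 1 = 5, slack = 0, bound satisfied, MDS.

Singleton bound: d ≤ n − k + 1.
Here n = 11, k = 7, so n − k + 1 = 5.
Given d = 5, check d ≤ 5: YES.
Slack = (n − k + 1) − d = 0.
The code is MDS (slack = 0).
Description: the claimed parameters are [11, 7, 5]_13; such a code would be MDS (meets Singleton bound).


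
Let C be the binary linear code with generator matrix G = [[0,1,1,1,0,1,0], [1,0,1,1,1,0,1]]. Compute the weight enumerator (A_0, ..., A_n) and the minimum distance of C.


Weight distribution: A_0 = 1, A_4 = 1, A_5 = 2. Minimum distance d = 4.

Enumerate all 2^2 = 4 messages m ∈ F_2^2.
For each, compute codeword c = mG in F_2^7, then tally its weight.
  m = 00 → c = 0000000, weight = 0.
  m = 10 → c = 0111010, weight = 4.
  m = 01 → c = 1011101, weight = 5.
  m = 11 → c = 1100111, weight = 5.
Tally weights:
  weight 0: 1 codewords.
  weight 4: 1 codewords.
  weight 5: 2 codewords.
Minimum distance d = smallest w > 0 with A_w > 0 = 4.
Sanity: Σ A_w = 4 = 2^2 = 4 ✓.


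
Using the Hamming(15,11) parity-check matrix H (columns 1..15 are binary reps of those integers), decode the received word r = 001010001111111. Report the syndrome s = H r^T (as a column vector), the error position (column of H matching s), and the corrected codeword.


s = (1, 1, 1, 0)^T, error position = 14, corrected codeword c = 001010001111101

Compute s = H r^T mod 2 one row at a time:
  s_1 = 0 + 1 + 1 + 1 + 1 + 1 + 1 + 1 = 7 ≡ 1 (mod 2).
  s_2 = 0 + 1 + 0 + 0 + 1 + 1 + 1 + 1 = 5 ≡ 1 (mod 2).
  s_3 = 0 + 1 + 0 + 0 + 1 + 1 + 1 + 1 = 5 ≡ 1 (mod 2).
  s_4 = 0 + 1 + 1 + 0 + 1 + 1 + 1 + 1 = 6 ≡ 0 (mod 2).
s = (1, 1, 1, 0)^T — this equals column 14 of H (binary 1110), so error is at position 14.
Correct: flip bit 14 of r = 001010001111111 to get c = 001010001111101.


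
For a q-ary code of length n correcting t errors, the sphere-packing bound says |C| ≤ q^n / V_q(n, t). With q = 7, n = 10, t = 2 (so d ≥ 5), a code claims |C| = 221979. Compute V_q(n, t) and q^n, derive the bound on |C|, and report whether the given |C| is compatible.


V_q(n, t) = 1681, q^n = 282475249, Hamming bound = 168040, |C| = 221979 > bound (violated).

Step 1: Compute V_q(n, t) = Σ_{j=0}^2 C(n, j) (q−1)^j.
  j = 0: C(10,0)·(6)^0 = 1·1 = 1.
  j = 1: C(10,1)·(6)^1 = 10·6 = 60.
  j = 2: C(10,2)·(6)^2 = 45·36 = 1620.
  V_q(n, t) = 1 + 60 + 1620 = 1681.
Step 2: q^n = 7^10 = 282475249.
Step 3: Hamming bound ⌊q^n / V_q(n,t)⌋ = ⌊282475249/1681⌋ = 168040.
Step 4: Compare |C| = 221979 to 168040: violated.
The claimed |C| lies above the Hamming bound, so no 7-ary code of length 10 with d ≥ 5 can have 221979 codewords.


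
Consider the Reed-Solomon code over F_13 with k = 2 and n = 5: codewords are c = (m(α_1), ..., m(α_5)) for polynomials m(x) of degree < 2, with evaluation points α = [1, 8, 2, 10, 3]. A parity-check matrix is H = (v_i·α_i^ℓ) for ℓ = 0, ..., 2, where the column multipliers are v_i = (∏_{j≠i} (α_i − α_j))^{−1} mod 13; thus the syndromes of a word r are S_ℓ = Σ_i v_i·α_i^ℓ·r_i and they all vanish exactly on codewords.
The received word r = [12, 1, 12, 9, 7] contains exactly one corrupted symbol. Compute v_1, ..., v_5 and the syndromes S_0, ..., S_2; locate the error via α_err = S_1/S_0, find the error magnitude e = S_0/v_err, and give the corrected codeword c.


S = (12, 11, 9), error at position 3, error magnitude e = 9, c = [12, 1, 3, 9, 7].

Step 1: column multipliers v_i = (∏_{j≠i}(α_i − α_j))^{−1} mod 13.
  i = 1 (α = 1): (1−8)(1−2)(1−10)(1−3) = (−7)·(−1)·(−9)·(−2) = 126 ≡ 9, so v_1 = 9^{−1} = 3 (mod 13).
  i = 2 (α = 8): (8−1)(8−2)(8−10)(8−3) = 7·6·(−2)·5 = −420 ≡ 9, so v_2 = 9^{−1} = 3 (mod 13).
  i = 3 (α = 2): (2−1)(2−8)(2−10)(2−3) = 1·(−6)·(−8)·(−1) = −48 ≡ 4, so v_3 = 4^{−1} = 10 (mod 13).
  i = 4 (α = 10): (10−1)(10−8)(10−2)(10−3) = 9·2·8·7 = 1008 ≡ 7, so v_4 = 7^{−1} = 2 (mod 13).
  i = 5 (α = 3): (3−1)(3−8)(3−2)(3−10) = 2·(−5)·1·(−7) = 70 ≡ 5, so v_5 = 5^{−1} = 8 (mod 13).
  v = [3, 3, 10, 2, 8].
Step 2: syndromes of r = [12, 1, 12, 9, 7] (all sums mod 13).
  S_0 = Σ v_i r_i = 3·12 + 3·1 + 10·12 + 2·9 + 8·7 = 233 ≡ 12.
  S_1 = Σ v_i α_i r_i = 3·1·12 + 3·8·1 + 10·2·12 + 2·10·9 + 8·3·7 = 648 ≡ 11.
  α_i^2 mod 13 = [1, 12, 4, 9, 9].
  S_2 = Σ v_i α_i^2 r_i = 3·1·12 + 3·12·1 + 10·4·12 + 2·9·9 + 8·9·7 = 1218 ≡ 9.
  S = (12, 11, 9) ≠ 0, so r is not a codeword (an error is present).
Step 3: locate the error. For a single error e at position i, S_ℓ = v_i·e·α_i^ℓ, so α_err = S_1/S_0.
  S_0^{−1} = 12^{−1} = 12 (mod 13), so α_err = 11·12 = 132 ≡ 2 = α_3. Error position i = 3.
  Consistency check: S_2/S_1 = 9·6 = 54 ≡ 2 = α_err ✓ (single-error assumption holds).
Step 4: error magnitude e = S_0/v_3 = S_0·∏_{j≠3}(α_3 − α_j) = 12·4 = 48 ≡ 9 (mod 13).
Step 5: correct position 3: c_3 = r_3 − e = 12 − 9 ≡ 3 (mod 13). Hence c = [12, 1, 3, 9, 7].
  Check: interpolating c through the α_i gives m(x) = 8 + 4·x (degree < 2) with m(α_i) = c_i for every i, so c is indeed a codeword.


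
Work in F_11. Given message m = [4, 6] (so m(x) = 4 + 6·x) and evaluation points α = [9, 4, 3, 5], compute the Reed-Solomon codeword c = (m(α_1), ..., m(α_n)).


c = [3, 6, 0, 1]

Message polynomial: m(x) = 4 + 6·x (mod 11).
For each evaluation point α_i, compute m(α_i) mod 11:
  α_1 = 9: Horner steps 6 → 3, so m(9) = 3.
  α_2 = 4: Horner steps 6 → 6, so m(4) = 6.
  α_3 = 3: Horner steps 6 → 0, so m(3) = 0.
  α_4 = 5: Horner steps 6 → 1, so m(5) = 1.
Codeword c = [3, 6, 0, 1] ∈ F_11^4.


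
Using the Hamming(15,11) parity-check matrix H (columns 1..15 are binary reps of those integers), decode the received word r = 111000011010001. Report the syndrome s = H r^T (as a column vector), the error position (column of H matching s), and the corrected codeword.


s = (0, 1, 0, 1)^T, error position = 5, corrected codeword c = 111010011010001

Compute s = H r^T mod 2 one row at a time:
  s_1 = 1 + 1 + 0 + 1 + 0 + 0 + 0 + 1 = 4 ≡ 0 (mod 2).
  s_2 = 0 + 0 + 0 + 0 + 0 + 0 + 0 + 1 = 1 ≡ 1 (mod 2).
  s_3 = 1 + 1 + 0 + 0 + 0 + 1 + 0 + 1 = 4 ≡ 0 (mod 2).
  s_4 = 1 + 1 + 0 + 0 + 1 + 1 + 0 + 1 = 5 ≡ 1 (mod 2).
s = (0, 1, 0, 1)^T — this equals column 5 of H (binary 0101), so error is at position 5.
Correct: flip bit 5 of r = 111000011010001 to get c = 111010011010001.


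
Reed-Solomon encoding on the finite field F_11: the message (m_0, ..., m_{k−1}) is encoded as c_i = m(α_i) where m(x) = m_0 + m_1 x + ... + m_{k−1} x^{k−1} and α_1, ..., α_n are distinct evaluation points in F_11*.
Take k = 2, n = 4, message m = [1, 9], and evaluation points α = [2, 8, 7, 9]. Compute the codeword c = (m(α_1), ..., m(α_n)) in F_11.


c = [8, 7, 9, 5]

Message polynomial: m(x) = 1 + 9·x (mod 11).
For each evaluation point α_i, compute m(α_i) mod 11:
  α_1 = 2: Horner steps 9 → 8, so m(2) = 8.
  α_2 = 8: Horner steps 9 → 7, so m(8) = 7.
  α_3 = 7: Horner steps 9 → 9, so m(7) = 9.
  α_4 = 9: Horner steps 9 → 5, so m(9) = 5.
Codeword c = [8, 7, 9, 5] ∈ F_11^4.


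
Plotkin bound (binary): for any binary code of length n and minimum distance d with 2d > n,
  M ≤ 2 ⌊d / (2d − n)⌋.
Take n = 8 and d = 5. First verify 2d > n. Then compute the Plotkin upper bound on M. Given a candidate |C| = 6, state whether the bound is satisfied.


Plotkin bound M ≤ 4; given |C| = 6 > bound (violated).

Check applicability: 2d = 10, n = 8.
2d − n = 2 > 0, so Plotkin applies.
Compute d/(2d−n) = 5/2 ≈ 2.5000.
⌊d/(2d−n)⌋ = 2.
Plotkin bound: M ≤ 2·2 = 4.
Given |C| = 6, check: VIOLATED.
This |C| is above the Plotkin bound, so no binary code with n = 8, d = 5 and 6 codewords exists.


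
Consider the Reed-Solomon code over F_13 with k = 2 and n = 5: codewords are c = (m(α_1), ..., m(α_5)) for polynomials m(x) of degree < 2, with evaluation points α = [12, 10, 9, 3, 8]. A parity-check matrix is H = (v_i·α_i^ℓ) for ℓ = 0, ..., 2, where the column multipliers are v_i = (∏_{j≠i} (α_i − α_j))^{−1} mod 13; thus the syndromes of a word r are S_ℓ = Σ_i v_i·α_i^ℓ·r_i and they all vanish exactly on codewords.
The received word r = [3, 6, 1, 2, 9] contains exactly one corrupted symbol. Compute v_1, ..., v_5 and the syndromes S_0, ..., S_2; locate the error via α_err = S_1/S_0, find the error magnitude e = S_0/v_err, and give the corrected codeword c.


S = (1, 3, 9), error at position 4, error magnitude e = 5, c = [3, 6, 1, 10, 9].

Step 1: column multipliers v_i = (∏_{j≠i}(α_i − α_j))^{−1} mod 13.
  i = 1 (α = 12): (12−10)(12−9)(12−3)(12−8) = 2·3·9·4 = 216 ≡ 8, so v_1 = 8^{−1} = 5 (mod 13).
  i = 2 (α = 10): (10−12)(10−9)(10−3)(10−8) = (−2)·1·7·2 = −28 ≡ 11, so v_2 = 11^{−1} = 6 (mod 13).
  i = 3 (α = 9): (9−12)(9−10)(9−3)(9−8) = (−3)·(−1)·6·1 = 18 ≡ 5, so v_3 = 5^{−1} = 8 (mod 13).
  i = 4 (α = 3): (3−12)(3−10)(3−9)(3−8) = (−9)·(−7)·(−6)·(−5) = 1890 ≡ 5, so v_4 = 5^{−1} = 8 (mod 13).
  i = 5 (α = 8): (8−12)(8−10)(8−9)(8−3) = (−4)·(−2)·(−1)·5 = −40 ≡ 12, so v_5 = 12^{−1} = 12 (mod 13).
  v = [5, 6, 8, 8, 12].
Step 2: syndromes of r = [3, 6, 1, 2, 9] (all sums mod 13).
  S_0 = Σ v_i r_i = 5·3 + 6·6 + 8·1 + 8·2 + 12·9 = 183 ≡ 1.
  S_1 = Σ v_i α_i r_i = 5·12·3 + 6·10·6 + 8·9·1 + 8·3·2 + 12·8·9 = 1524 ≡ 3.
  α_i^2 mod 13 = [1, 9, 3, 9, 12].
  S_2 = Σ v_i α_i^2 r_i = 5·1·3 + 6·9·6 + 8·3·1 + 8·9·2 + 12·12·9 = 1803 ≡ 9.
  S = (1, 3, 9) ≠ 0, so r is not a codeword (an error is present).
Step 3: locate the error. For a single error e at position i, S_ℓ = v_i·e·α_i^ℓ, so α_err = S_1/S_0.
  S_0^{−1} = 1^{−1} = 1 (mod 13), so α_err = 3·1 = 3 ≡ 3 = α_4. Error position i = 4.
  Consistency check: S_2/S_1 = 9·9 = 81 ≡ 3 = α_err ✓ (single-error assumption holds).
Step 4: error magnitude e = S_0/v_4 = S_0·∏_{j≠4}(α_4 − α_j) = 1·5 = 5 ≡ 5 (mod 13).
Step 5: correct position 4: c_4 = r_4 − e = 2 − 5 ≡ 10 (mod 13). Hence c = [3, 6, 1, 10, 9].
  Check: interpolating c through the α_i gives m(x) = 8 + 5·x (degree < 2) with m(α_i) = c_i for every i, so c is indeed a codeword.


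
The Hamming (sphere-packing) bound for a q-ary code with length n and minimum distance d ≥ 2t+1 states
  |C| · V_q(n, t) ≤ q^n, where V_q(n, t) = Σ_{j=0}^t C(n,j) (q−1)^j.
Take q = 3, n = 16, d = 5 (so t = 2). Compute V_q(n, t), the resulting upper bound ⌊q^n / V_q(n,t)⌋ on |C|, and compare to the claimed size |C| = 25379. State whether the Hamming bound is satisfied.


V_q(n, t) = 513, q^n = 43046721, Hamming bound = 83911, |C| = 25379 ≤ bound (satisfied).

Step 1: Compute V_q(n, t) = Σ_{j=0}^2 C(n, j) (q−1)^j.
  j = 0: C(16,0)·(2)^0 = 1·1 = 1.
  j = 1: C(16,1)·(2)^1 = 16·2 = 32.
  j = 2: C(16,2)·(2)^2 = 120·4 = 480.
  V_q(n, t) = 1 + 32 + 480 = 513.
Step 2: q^n = 3^16 = 43046721.
Step 3: Hamming bound ⌊q^n / V_q(n,t)⌋ = ⌊43046721/513⌋ = 83911.
Step 4: Compare |C| = 25379 to 83911: satisfied.
The claimed |C| lies below the Hamming bound.


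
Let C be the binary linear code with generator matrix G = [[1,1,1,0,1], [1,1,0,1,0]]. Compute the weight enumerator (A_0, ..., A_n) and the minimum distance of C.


Weight distribution: A_0 = 1, A_3 = 2, A_4 = 1. Minimum distance d = 3.

Enumerate all 2^2 = 4 messages m ∈ F_2^2.
For each, compute codeword c = mG in F_2^5, then tally its weight.
  m = 00 → c = 00000, weight = 0.
  m = 10 → c = 11101, weight = 4.
  m = 01 → c = 11010, weight = 3.
  m = 11 → c = 00111, weight = 3.
Tally weights:
  weight 0: 1 codewords.
  weight 3: 2 codewords.
  weight 4: 1 codewords.
Minimum distance d = smallest w > 0 with A_w > 0 = 3.
Sanity: Σ A_w = 4 = 2^2 = 4 ✓.


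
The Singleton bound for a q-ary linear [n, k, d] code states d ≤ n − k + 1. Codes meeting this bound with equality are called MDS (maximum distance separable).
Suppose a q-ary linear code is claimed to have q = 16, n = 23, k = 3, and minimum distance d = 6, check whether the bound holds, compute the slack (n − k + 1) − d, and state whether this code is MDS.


Singleton RHS = n − k + 1 = 21, slack = 15, bound satisfied, not MDS.

Singleton bound: d ≤ n − k + 1.
Here n = 23, k = 3, so n − k + 1 = 21.
Given d = 6, check d ≤ 21: YES.
Slack = (n − k + 1) − d = 15.
The code is NOT MDS (slack = 15 > 0).
Description: the claimed parameters are [23, 3, 6]_16; such a code would be non-MDS.


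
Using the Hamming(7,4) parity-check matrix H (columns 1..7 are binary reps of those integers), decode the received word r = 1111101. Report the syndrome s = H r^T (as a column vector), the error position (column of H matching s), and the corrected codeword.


s = (1, 1, 0)^T, error position = 6, corrected codeword c = 1111111

Compute s = H r^T mod 2 one row at a time:
  s_1 = 1 + 1 + 0 + 1 = 3 ≡ 1 (mod 2).
  s_2 = 1 + 1 + 0 + 1 = 3 ≡ 1 (mod 2).
  s_3 = 1 + 1 + 1 + 1 = 4 ≡ 0 (mod 2).
s = (1, 1, 0)^T — this equals column 6 of H (binary 110), so error is at position 6.
Correct: flip bit 6 of r = 1111101 to get c = 1111111.


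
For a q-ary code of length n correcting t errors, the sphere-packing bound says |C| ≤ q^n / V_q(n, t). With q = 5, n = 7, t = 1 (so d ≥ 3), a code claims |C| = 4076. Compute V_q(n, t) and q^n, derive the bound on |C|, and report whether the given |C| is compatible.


V_q(n, t) = 29, q^n = 78125, Hamming bound = 2693, |C| = 4076 > bound (violated).

Step 1: Compute V_q(n, t) = Σ_{j=0}^1 C(n, j) (q−1)^j.
  j = 0: C(7,0)·(4)^0 = 1·1 = 1.
  j = 1: C(7,1)·(4)^1 = 7·4 = 28.
  V_q(n, t) = 1 + 28 = 29.
Step 2: q^n = 5^7 = 78125.
Step 3: Hamming bound ⌊q^n / V_q(n,t)⌋ = ⌊78125/29⌋ = 2693.
Step 4: Compare |C| = 4076 to 2693: violated.
The claimed |C| lies above the Hamming bound, so no 5-ary code of length 7 with d ≥ 3 can have 4076 codewords.


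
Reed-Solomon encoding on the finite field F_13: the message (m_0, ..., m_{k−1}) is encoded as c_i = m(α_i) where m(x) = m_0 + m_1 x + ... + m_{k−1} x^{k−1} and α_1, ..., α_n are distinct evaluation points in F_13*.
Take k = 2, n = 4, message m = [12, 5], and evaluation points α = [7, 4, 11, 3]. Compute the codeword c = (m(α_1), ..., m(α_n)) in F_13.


c = [8, 6, 2, 1]

Message polynomial: m(x) = 12 + 5·x (mod 13).
For each evaluation point α_i, compute m(α_i) mod 13:
  α_1 = 7: Horner steps 5 → 8, so m(7) = 8.
  α_2 = 4: Horner steps 5 → 6, so m(4) = 6.
  α_3 = 11: Horner steps 5 → 2, so m(11) = 2.
  α_4 = 3: Horner steps 5 → 1, so m(3) = 1.
Codeword c = [8, 6, 2, 1] ∈ F_13^4.


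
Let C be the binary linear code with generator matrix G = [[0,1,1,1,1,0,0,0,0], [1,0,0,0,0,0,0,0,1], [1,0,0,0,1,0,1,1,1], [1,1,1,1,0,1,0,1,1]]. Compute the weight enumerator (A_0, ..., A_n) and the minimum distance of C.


Weight distribution: A_0 = 1, A_2 = 2, A_3 = 2, A_4 = 2, A_5 = 4, A_6 = 2, A_7 = 2, A_8 = 1. Minimum distance d = 2.

Enumerate all 2^4 = 16 messages m ∈ F_2^4.
For each, compute codeword c = mG in F_2^9, then tally its weight.
  m = 0000 → c = 000000000, weight = 0.
  m = 1000 → c = 011110000, weight = 4.
  m = 0100 → c = 100000001, weight = 2.
  m = 1100 → c = 111110001, weight = 6.
  m = 0010 → c = 100010111, weight = 5.
  m = 1010 → c = 111100111, weight = 7.
  m = 0110 → c = 000010110, weight = 3.
  m = 1110 → c = 011100110, weight = 5.
  m = 0001 → c = 111101011, weight = 7.
  m = 1001 → c = 100011011, weight = 5.
  m = 0101 → c = 011101010, weight = 5.
  m = 1101 → c = 000011010, weight = 3.
  m = 0011 → c = 011111100, weight = 6.
  m = 1011 → c = 000001100, weight = 2.
  m = 0111 → c = 111111101, weight = 8.
  m = 1111 → c = 100001101, weight = 4.
Tally weights:
  weight 0: 1 codewords.
  weight 2: 2 codewords.
  weight 3: 2 codewords.
  weight 4: 2 codewords.
  weight 5: 4 codewords.
  weight 6: 2 codewords.
  weight 7: 2 codewords.
  weight 8: 1 codewords.
Minimum distance d = smallest w > 0 with A_w > 0 = 2.
Sanity: Σ A_w = 16 = 2^4 = 16 ✓.


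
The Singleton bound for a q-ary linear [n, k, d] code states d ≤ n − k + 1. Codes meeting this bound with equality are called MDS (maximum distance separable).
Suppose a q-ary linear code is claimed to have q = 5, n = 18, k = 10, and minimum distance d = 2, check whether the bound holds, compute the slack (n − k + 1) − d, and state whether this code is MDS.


Singleton RHS = n − k + 1 = 9, slack = 7, bound satisfied, not MDS.

Singleton bound: d ≤ n − k + 1.
Here n = 18, k = 10, so n − k + 1 = 9.
Given d = 2, check d ≤ 9: YES.
Slack = (n − k + 1) − d = 7.
The code is NOT MDS (slack = 7 > 0).
Description: the claimed parameters are [18, 10, 2]_5; such a code would be non-MDS.


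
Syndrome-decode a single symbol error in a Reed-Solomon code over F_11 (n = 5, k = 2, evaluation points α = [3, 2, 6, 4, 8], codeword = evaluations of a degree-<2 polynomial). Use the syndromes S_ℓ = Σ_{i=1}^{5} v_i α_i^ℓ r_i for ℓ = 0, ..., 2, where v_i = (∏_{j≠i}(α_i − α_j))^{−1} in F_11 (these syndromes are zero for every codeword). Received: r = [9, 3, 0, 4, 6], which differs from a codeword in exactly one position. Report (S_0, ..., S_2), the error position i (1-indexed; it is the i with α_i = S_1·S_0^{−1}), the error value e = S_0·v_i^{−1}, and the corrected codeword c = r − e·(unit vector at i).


S = (4, 2, 1), error at position 3, error magnitude e = 6, c = [9, 3, 5, 4, 6].

Step 1: column multipliers v_i = (∏_{j≠i}(α_i − α_j))^{−1} mod 11.
  i = 1 (α = 3): (3−2)(3−6)(3−4)(3−8) = 1·(−3)·(−1)·(−5) = −15 ≡ 7, so v_1 = 7^{−1} = 8 (mod 11).
  i = 2 (α = 2): (2−3)(2−6)(2−4)(2−8) = (−1)·(−4)·(−2)·(−6) = 48 ≡ 4, so v_2 = 4^{−1} = 3 (mod 11).
  i = 3 (α = 6): (6−3)(6−2)(6−4)(6−8) = 3·4·2·(−2) = −48 ≡ 7, so v_3 = 7^{−1} = 8 (mod 11).
  i = 4 (α = 4): (4−3)(4−2)(4−6)(4−8) = 1·2·(−2)·(−4) = 16 ≡ 5, so v_4 = 5^{−1} = 9 (mod 11).
  i = 5 (α = 8): (8−3)(8−2)(8−6)(8−4) = 5·6·2·4 = 240 ≡ 9, so v_5 = 9^{−1} = 5 (mod 11).
  v = [8, 3, 8, 9, 5].
Step 2: syndromes of r = [9, 3, 0, 4, 6] (all sums mod 11).
  S_0 = Σ v_i r_i = 8·9 + 3·3 + 8·0 + 9·4 + 5·6 = 147 ≡ 4.
  S_1 = Σ v_i α_i r_i = 8·3·9 + 3·2·3 + 8·6·0 + 9·4·4 + 5·8·6 = 618 ≡ 2.
  α_i^2 mod 11 = [9, 4, 3, 5, 9].
  S_2 = Σ v_i α_i^2 r_i = 8·9·9 + 3·4·3 + 8·3·0 + 9·5·4 + 5·9·6 = 1134 ≡ 1.
  S = (4, 2, 1) ≠ 0, so r is not a codeword (an error is present).
Step 3: locate the error. For a single error e at position i, S_ℓ = v_i·e·α_i^ℓ, so α_err = S_1/S_0.
  S_0^{−1} = 4^{−1} = 3 (mod 11), so α_err = 2·3 = 6 ≡ 6 = α_3. Error position i = 3.
  Consistency check: S_2/S_1 = 1·6 = 6 ≡ 6 = α_err ✓ (single-error assumption holds).
Step 4: error magnitude e = S_0/v_3 = S_0·∏_{j≠3}(α_3 − α_j) = 4·7 = 28 ≡ 6 (mod 11).
Step 5: correct position 3: c_3 = r_3 − e = 0 − 6 ≡ 5 (mod 11). Hence c = [9, 3, 5, 4, 6].
  Check: interpolating c through the α_i gives m(x) = 2 + 6·x (degree < 2) with m(α_i) = c_i for every i, so c is indeed a codeword.


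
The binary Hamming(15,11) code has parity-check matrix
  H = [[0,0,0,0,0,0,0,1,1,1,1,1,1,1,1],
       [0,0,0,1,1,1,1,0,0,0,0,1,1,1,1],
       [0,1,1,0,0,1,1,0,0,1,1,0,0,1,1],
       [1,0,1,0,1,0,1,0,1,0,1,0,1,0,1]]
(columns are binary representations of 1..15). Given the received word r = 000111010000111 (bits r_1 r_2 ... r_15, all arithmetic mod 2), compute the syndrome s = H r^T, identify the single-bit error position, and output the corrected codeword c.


s = (0, 0, 1, 1)^T, error position = 3, corrected codeword c = 001111010000111

Compute s = H r^T mod 2 one row at a time:
  s_1 = 1 + 0 + 0 + 0 + 0 + 1 + 1 + 1 = 4 ≡ 0 (mod 2).
  s_2 = 1 + 1 + 1 + 0 + 0 + 1 + 1 + 1 = 6 ≡ 0 (mod 2).
  s_3 = 0 + 0 + 1 + 0 + 0 + 0 + 1 + 1 = 3 ≡ 1 (mod 2).
  s_4 = 0 + 0 + 1 + 0 + 0 + 0 + 1 + 1 = 3 ≡ 1 (mod 2).
s = (0, 0, 1, 1)^T — this equals column 3 of H (binary 0011), so error is at position 3.
Correct: flip bit 3 of r = 000111010000111 to get c = 001111010000111.


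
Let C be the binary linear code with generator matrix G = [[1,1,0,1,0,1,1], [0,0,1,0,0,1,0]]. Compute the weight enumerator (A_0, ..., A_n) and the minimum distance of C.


Weight distribution: A_0 = 1, A_2 = 1, A_5 = 2. Minimum distance d = 2.

Enumerate all 2^2 = 4 messages m ∈ F_2^2.
For each, compute codeword c = mG in F_2^7, then tally its weight.
  m = 00 → c = 0000000, weight = 0.
  m = 10 → c = 1101011, weight = 5.
  m = 01 → c = 0010010, weight = 2.
  m = 11 → c = 1111001, weight = 5.
Tally weights:
  weight 0: 1 codewords.
  weight 2: 1 codewords.
  weight 5: 2 codewords.
Minimum distance d = smallest w > 0 with A_w > 0 = 2.
Sanity: Σ A_w = 4 = 2^2 = 4 ✓.


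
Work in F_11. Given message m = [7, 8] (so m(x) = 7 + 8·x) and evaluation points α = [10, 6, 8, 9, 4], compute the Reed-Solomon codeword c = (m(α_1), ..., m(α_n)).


c = [10, 0, 5, 2, 6]

Message polynomial: m(x) = 7 + 8·x (mod 11).
For each evaluation point α_i, compute m(α_i) mod 11:
  α_1 = 10: Horner steps 8 → 10, so m(10) = 10.
  α_2 = 6: Horner steps 8 → 0, so m(6) = 0.
  α_3 = 8: Horner steps 8 → 5, so m(8) = 5.
  α_4 = 9: Horner steps 8 → 2, so m(9) = 2.
  α_5 = 4: Horner steps 8 → 6, so m(4) = 6.
Codeword c = [10, 0, 5, 2, 6] ∈ F_11^5.


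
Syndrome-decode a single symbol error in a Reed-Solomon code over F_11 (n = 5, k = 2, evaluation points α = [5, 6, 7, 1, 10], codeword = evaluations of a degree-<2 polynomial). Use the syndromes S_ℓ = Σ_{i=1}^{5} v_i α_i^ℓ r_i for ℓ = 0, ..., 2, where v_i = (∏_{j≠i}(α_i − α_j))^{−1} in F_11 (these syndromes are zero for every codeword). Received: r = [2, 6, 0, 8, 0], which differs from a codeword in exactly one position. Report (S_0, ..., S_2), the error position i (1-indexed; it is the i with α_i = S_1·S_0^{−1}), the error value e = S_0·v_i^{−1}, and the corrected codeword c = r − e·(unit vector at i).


S = (7, 5, 2), error at position 3, error magnitude e = 1, c = [2, 6, 10, 8, 0].

Step 1: column multipliers v_i = (∏_{j≠i}(α_i − α_j))^{−1} mod 11.
  i = 1 (α = 5): (5−6)(5−7)(5−1)(5−10) = (−1)·(−2)·4·(−5) = −40 ≡ 4, so v_1 = 4^{−1} = 3 (mod 11).
  i = 2 (α = 6): (6−5)(6−7)(6−1)(6−10) = 1·(−1)·5·(−4) = 20 ≡ 9, so v_2 = 9^{−1} = 5 (mod 11).
  i = 3 (α = 7): (7−5)(7−6)(7−1)(7−10) = 2·1·6·(−3) = −36 ≡ 8, so v_3 = 8^{−1} = 7 (mod 11).
  i = 4 (α = 1): (1−5)(1−6)(1−7)(1−10) = (−4)·(−5)·(−6)·(−9) = 1080 ≡ 2, so v_4 = 2^{−1} = 6 (mod 11).
  i = 5 (α = 10): (10−5)(10−6)(10−7)(10−1) = 5·4·3·9 = 540 ≡ 1, so v_5 = 1^{−1} = 1 (mod 11).
  v = [3, 5, 7, 6, 1].
Step 2: syndromes of r = [2, 6, 0, 8, 0] (all sums mod 11).
  S_0 = Σ v_i r_i = 3·2 + 5·6 + 7·0 + 6·8 + 1·0 = 84 ≡ 7.
  S_1 = Σ v_i α_i r_i = 3·5·2 + 5·6·6 + 7·7·0 + 6·1·8 + 1·10·0 = 258 ≡ 5.
  α_i^2 mod 11 = [3, 3, 5, 1, 1].
  S_2 = Σ v_i α_i^2 r_i = 3·3·2 + 5·3·6 + 7·5·0 + 6·1·8 + 1·1·0 = 156 ≡ 2.
  S = (7, 5, 2) ≠ 0, so r is not a codeword (an error is present).
Step 3: locate the error. For a single error e at position i, S_ℓ = v_i·e·α_i^ℓ, so α_err = S_1/S_0.
  S_0^{−1} = 7^{−1} = 8 (mod 11), so α_err = 5·8 = 40 ≡ 7 = α_3. Error position i = 3.
  Consistency check: S_2/S_1 = 2·9 = 18 ≡ 7 = α_err ✓ (single-error assumption holds).
Step 4: error magnitude e = S_0/v_3 = S_0·∏_{j≠3}(α_3 − α_j) = 7·8 = 56 ≡ 1 (mod 11).
Step 5: correct position 3: c_3 = r_3 − e = 0 − 1 ≡ 10 (mod 11). Hence c = [2, 6, 10, 8, 0].
  Check: interpolating c through the α_i gives m(x) = 4 + 4·x (degree < 2) with m(α_i) = c_i for every i, so c is indeed a codeword.


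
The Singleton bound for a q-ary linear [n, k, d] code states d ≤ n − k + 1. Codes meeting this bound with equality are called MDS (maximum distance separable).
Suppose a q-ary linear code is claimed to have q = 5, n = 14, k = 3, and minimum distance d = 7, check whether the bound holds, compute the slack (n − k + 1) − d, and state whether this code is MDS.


Singleton RHS = n − k + 1 = 12, slack = 5, bound satisfied, not MDS.

Singleton bound: d ≤ n − k + 1.
Here n = 14, k = 3, so n − k + 1 = 12.
Given d = 7, check d ≤ 12: YES.
Slack = (n − k + 1) − d = 5.
The code is NOT MDS (slack = 5 > 0).
Description: the claimed parameters are [14, 3, 7]_5; such a code would be non-MDS.


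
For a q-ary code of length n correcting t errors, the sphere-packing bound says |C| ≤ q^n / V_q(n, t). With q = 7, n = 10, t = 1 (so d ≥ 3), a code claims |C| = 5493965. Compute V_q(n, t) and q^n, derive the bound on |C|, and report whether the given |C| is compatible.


V_q(n, t) = 61, q^n = 282475249, Hamming bound = 4630741, |C| = 5493965 > bound (violated).

Step 1: Compute V_q(n, t) = Σ_{j=0}^1 C(n, j) (q−1)^j.
  j = 0: C(10,0)·(6)^0 = 1·1 = 1.
  j = 1: C(10,1)·(6)^1 = 10·6 = 60.
  V_q(n, t) = 1 + 60 = 61.
Step 2: q^n = 7^10 = 282475249.
Step 3: Hamming bound ⌊q^n / V_q(n,t)⌋ = ⌊282475249/61⌋ = 4630741.
Step 4: Compare |C| = 5493965 to 4630741: violated.
The claimed |C| lies above the Hamming bound, so no 7-ary code of length 10 with d ≥ 3 can have 5493965 codewords.


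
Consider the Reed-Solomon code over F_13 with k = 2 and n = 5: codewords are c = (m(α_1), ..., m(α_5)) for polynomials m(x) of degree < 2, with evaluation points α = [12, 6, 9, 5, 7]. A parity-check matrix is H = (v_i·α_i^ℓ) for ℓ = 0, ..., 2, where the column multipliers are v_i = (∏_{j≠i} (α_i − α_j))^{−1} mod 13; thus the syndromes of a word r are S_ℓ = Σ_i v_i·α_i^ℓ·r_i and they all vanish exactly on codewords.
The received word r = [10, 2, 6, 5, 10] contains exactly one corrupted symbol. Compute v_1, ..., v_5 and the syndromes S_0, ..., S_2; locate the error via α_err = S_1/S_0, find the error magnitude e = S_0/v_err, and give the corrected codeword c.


S = (9, 11, 12), error at position 5, error magnitude e = 11, c = [10, 2, 6, 5, 12].

Step 1: column multipliers v_i = (∏_{j≠i}(α_i − α_j))^{−1} mod 13.
  i = 1 (α = 12): (12−6)(12−9)(12−5)(12−7) = 6·3·7·5 = 630 ≡ 6, so v_1 = 6^{−1} = 11 (mod 13).
  i = 2 (α = 6): (6−12)(6−9)(6−5)(6−7) = (−6)·(−3)·1·(−1) = −18 ≡ 8, so v_2 = 8^{−1} = 5 (mod 13).
  i = 3 (α = 9): (9−12)(9−6)(9−5)(9−7) = (−3)·3·4·2 = −72 ≡ 6, so v_3 = 6^{−1} = 11 (mod 13).
  i = 4 (α = 5): (5−12)(5−6)(5−9)(5−7) = (−7)·(−1)·(−4)·(−2) = 56 ≡ 4, so v_4 = 4^{−1} = 10 (mod 13).
  i = 5 (α = 7): (7−12)(7−6)(7−9)(7−5) = (−5)·1·(−2)·2 = 20 ≡ 7, so v_5 = 7^{−1} = 2 (mod 13).
  v = [11, 5, 11, 10, 2].
Step 2: syndromes of r = [10, 2, 6, 5, 10] (all sums mod 13).
  S_0 = Σ v_i r_i = 11·10 + 5·2 + 11·6 + 10·5 + 2·10 = 256 ≡ 9.
  S_1 = Σ v_i α_i r_i = 11·12·10 + 5·6·2 + 11·9·6 + 10·5·5 + 2·7·10 = 2364 ≡ 11.
  α_i^2 mod 13 = [1, 10, 3, 12, 10].
  S_2 = Σ v_i α_i^2 r_i = 11·1·10 + 5·10·2 + 11·3·6 + 10·12·5 + 2·10·10 = 1208 ≡ 12.
  S = (9, 11, 12) ≠ 0, so r is not a codeword (an error is present).
Step 3: locate the error. For a single error e at position i, S_ℓ = v_i·e·α_i^ℓ, so α_err = S_1/S_0.
  S_0^{−1} = 9^{−1} = 3 (mod 13), so α_err = 11·3 = 33 ≡ 7 = α_5. Error position i = 5.
  Consistency check: S_2/S_1 = 12·6 = 72 ≡ 7 = α_err ✓ (single-error assumption holds).
Step 4: error magnitude e = S_0/v_5 = S_0·∏_{j≠5}(α_5 − α_j) = 9·7 = 63 ≡ 11 (mod 13).
Step 5: correct position 5: c_5 = r_5 − e = 10 − 11 ≡ 12 (mod 13). Hence c = [10, 2, 6, 5, 12].
  Check: interpolating c through the α_i gives m(x) = 7 + 10·x (degree < 2) with m(α_i) = c_i for every i, so c is indeed a codeword.


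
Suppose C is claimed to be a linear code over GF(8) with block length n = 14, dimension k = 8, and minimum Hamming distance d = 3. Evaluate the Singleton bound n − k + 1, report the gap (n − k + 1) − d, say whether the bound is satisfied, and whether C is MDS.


Singleton RHS = n − k + 1 = 7, slack = 4, bound satisfied, not MDS.

Singleton bound: d ≤ n − k + 1.
Here n = 14, k = 8, so n − k + 1 = 7.
Given d = 3, check d ≤ 7: YES.
Slack = (n − k + 1) − d = 4.
The code is NOT MDS (slack = 4 > 0).
Description: the claimed parameters are [14, 8, 3]_8; such a code would be non-MDS.


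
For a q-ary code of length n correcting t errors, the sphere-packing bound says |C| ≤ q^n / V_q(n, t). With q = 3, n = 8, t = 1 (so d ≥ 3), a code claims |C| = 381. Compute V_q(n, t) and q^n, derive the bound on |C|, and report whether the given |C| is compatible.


V_q(n, t) = 17, q^n = 6561, Hamming bound = 385, |C| = 381 ≤ bound (satisfied).

Step 1: Compute V_q(n, t) = Σ_{j=0}^1 C(n, j) (q−1)^j.
  j = 0: C(8,0)·(2)^0 = 1·1 = 1.
  j = 1: C(8,1)·(2)^1 = 8·2 = 16.
  V_q(n, t) = 1 + 16 = 17.
Step 2: q^n = 3^8 = 6561.
Step 3: Hamming bound ⌊q^n / V_q(n,t)⌋ = ⌊6561/17⌋ = 385.
Step 4: Compare |C| = 381 to 385: satisfied.
The claimed |C| lies below the Hamming bound.


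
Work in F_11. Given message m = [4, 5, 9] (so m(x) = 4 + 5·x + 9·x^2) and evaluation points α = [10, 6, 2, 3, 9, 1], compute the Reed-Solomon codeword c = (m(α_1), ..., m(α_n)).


c = [8, 6, 6, 1, 8, 7]

Message polynomial: m(x) = 4 + 5·x + 9·x^2 (mod 11).
For each evaluation point α_i, compute m(α_i) mod 11:
  α_1 = 10: Horner steps 9 → 7 → 8, so m(10) = 8.
  α_2 = 6: Horner steps 9 → 4 → 6, so m(6) = 6.
  α_3 = 2: Horner steps 9 → 1 → 6, so m(2) = 6.
  α_4 = 3: Horner steps 9 → 10 → 1, so m(3) = 1.
  α_5 = 9: Horner steps 9 → 9 → 8, so m(9) = 8.
  α_6 = 1: Horner steps 9 → 3 → 7, so m(1) = 7.
Codeword c = [8, 6, 6, 1, 8, 7] ∈ F_11^6.


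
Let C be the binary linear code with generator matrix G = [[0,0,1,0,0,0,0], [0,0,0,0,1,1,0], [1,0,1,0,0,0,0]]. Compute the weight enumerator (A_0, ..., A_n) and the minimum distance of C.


Weight distribution: A_0 = 1, A_1 = 2, A_2 = 2, A_3 = 2, A_4 = 1. Minimum distance d = 1.

Enumerate all 2^3 = 8 messages m ∈ F_2^3.
For each, compute codeword c = mG in F_2^7, then tally its weight.
  m = 000 → c = 0000000, weight = 0.
  m = 100 → c = 0010000, weight = 1.
  m = 010 → c = 0000110, weight = 2.
  m = 110 → c = 0010110, weight = 3.
  m = 001 → c = 1010000, weight = 2.
  m = 101 → c = 1000000, weight = 1.
  m = 011 → c = 1010110, weight = 4.
  m = 111 → c = 1000110, weight = 3.
Tally weights:
  weight 0: 1 codewords.
  weight 1: 2 codewords.
  weight 2: 2 codewords.
  weight 3: 2 codewords.
  weight 4: 1 codewords.
Minimum distance d = smallest w > 0 with A_w > 0 = 1.
Sanity: Σ A_w = 8 = 2^3 = 8 ✓.


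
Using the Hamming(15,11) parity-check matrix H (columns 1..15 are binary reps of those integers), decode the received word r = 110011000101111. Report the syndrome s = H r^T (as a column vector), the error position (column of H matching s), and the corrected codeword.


s = (1, 0, 1, 0)^T, error position = 10, corrected codeword c = 110011000001111

Compute s = H r^T mod 2 one row at a time:
  s_1 = 0 + 0 + 1 + 0 + 1 + 1 + 1 + 1 = 5 ≡ 1 (mod 2).
  s_2 = 0 + 1 + 1 + 0 + 1 + 1 + 1 + 1 = 6 ≡ 0 (mod 2).
  s_3 = 1 + 0 + 1 + 0 + 1 + 0 + 1 + 1 = 5 ≡ 1 (mod 2).
  s_4 = 1 + 0 + 1 + 0 + 0 + 0 + 1 + 1 = 4 ≡ 0 (mod 2).
s = (1, 0, 1, 0)^T — this equals column 10 of H (binary 1010), so error is at position 10.
Correct: flip bit 10 of r = 110011000101111 to get c = 110011000001111.


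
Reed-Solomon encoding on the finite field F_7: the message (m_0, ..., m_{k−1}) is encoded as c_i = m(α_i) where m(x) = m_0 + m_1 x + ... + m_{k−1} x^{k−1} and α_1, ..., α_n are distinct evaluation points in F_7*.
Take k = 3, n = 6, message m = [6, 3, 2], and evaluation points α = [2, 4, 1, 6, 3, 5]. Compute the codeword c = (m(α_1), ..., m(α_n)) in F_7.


c = [6, 1, 4, 5, 5, 1]

Message polynomial: m(x) = 6 + 3·x + 2·x^2 (mod 7).
For each evaluation point α_i, compute m(α_i) mod 7:
  α_1 = 2: Horner steps 2 → 0 → 6, so m(2) = 6.
  α_2 = 4: Horner steps 2 → 4 → 1, so m(4) = 1.
  α_3 = 1: Horner steps 2 → 5 → 4, so m(1) = 4.
  α_4 = 6: Horner steps 2 → 1 → 5, so m(6) = 5.
  α_5 = 3: Horner steps 2 → 2 → 5, so m(3) = 5.
  α_6 = 5: Horner steps 2 → 6 → 1, so m(5) = 1.
Codeword c = [6, 1, 4, 5, 5, 1] ∈ F_7^6.


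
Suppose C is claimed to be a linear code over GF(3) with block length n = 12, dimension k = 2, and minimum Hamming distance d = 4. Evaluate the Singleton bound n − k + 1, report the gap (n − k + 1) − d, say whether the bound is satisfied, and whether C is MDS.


Singleton RHS = n − k + 1 = 11, slack = 7, bound satisfied, not MDS.

Singleton bound: d ≤ n − k + 1.
Here n = 12, k = 2, so n − k + 1 = 11.
Given d = 4, check d ≤ 11: YES.
Slack = (n − k + 1) − d = 7.
The code is NOT MDS (slack = 7 > 0).
Description: the claimed parameters are [12, 2, 4]_3; such a code would be non-MDS.


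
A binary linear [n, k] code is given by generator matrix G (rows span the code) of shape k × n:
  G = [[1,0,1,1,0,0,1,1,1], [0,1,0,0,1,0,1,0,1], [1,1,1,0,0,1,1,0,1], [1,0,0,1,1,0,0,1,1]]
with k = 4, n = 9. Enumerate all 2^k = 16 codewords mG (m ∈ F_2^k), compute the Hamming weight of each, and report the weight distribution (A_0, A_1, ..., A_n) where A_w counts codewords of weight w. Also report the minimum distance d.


Weight distribution: A_0 = 1, A_3 = 3, A_4 = 3, A_5 = 4, A_6 = 4, A_7 = 1. Minimum distance d = 3.

Enumerate all 2^4 = 16 messages m ∈ F_2^4.
For each, compute codeword c = mG in F_2^9, then tally its weight.
  m = 0000 → c = 000000000, weight = 0.
  m = 1000 → c = 101100111, weight = 6.
  m = 0100 → c = 010010101, weight = 4.
  m = 1100 → c = 111110010, weight = 6.
  m = 0010 → c = 111001101, weight = 6.
  m = 1010 → c = 010101010, weight = 4.
  m = 0110 → c = 101011000, weight = 4.
  m = 1110 → c = 000111111, weight = 6.
  m = 0001 → c = 100110011, weight = 5.
  m = 1001 → c = 001010100, weight = 3.
  m = 0101 → c = 110100110, weight = 5.
  m = 1101 → c = 011000001, weight = 3.
  m = 0011 → c = 011111110, weight = 7.
  m = 1011 → c = 110011001, weight = 5.
  m = 0111 → c = 001101011, weight = 5.
  m = 1111 → c = 100001100, weight = 3.
Tally weights:
  weight 0: 1 codewords.
  weight 3: 3 codewords.
  weight 4: 3 codewords.
  weight 5: 4 codewords.
  weight 6: 4 codewords.
  weight 7: 1 codewords.
Minimum distance d = smallest w > 0 with A_w > 0 = 3.
Sanity: Σ A_w = 16 = 2^4 = 16 ✓.
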